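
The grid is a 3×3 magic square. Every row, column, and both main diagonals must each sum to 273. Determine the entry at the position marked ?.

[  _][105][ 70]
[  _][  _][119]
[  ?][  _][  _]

112

Row 1 must total 273; the given cells sum to 175, so (1,1) = 98.
The remaining cell in column 3 is (3,3) = 273 − 189 = 84.
From main diagonal, 273 − (98 + 84) gives (2,2) = 91.
Anti-diagonal needs 273; the known cells sum to 161, so (3,1) = 112.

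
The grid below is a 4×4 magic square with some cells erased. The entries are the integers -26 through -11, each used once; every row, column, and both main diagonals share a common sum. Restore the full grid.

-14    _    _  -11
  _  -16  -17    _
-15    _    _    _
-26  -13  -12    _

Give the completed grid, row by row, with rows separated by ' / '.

-14 -25 -24 -11 / -19 -16 -17 -22 / -15 -20 -21 -18 / -26 -13 -12 -23

The entries are -26 through -11, which sum to -296, so each line sums to -296/4 = -74.
Using row 4: -26 + (-13) + (-12) + ? → (4,4) = -74 − (-51) = -23.
Column 1 needs -74; the known cells sum to -55, so (2,1) = -19.
Main diagonal: -14 + (-16) + (-23) + ? = -74, so (3,3) = -21.
From anti-diagonal, -74 − (-11 + (-17) + (-26)) gives (3,2) = -20.
From row 2, -74 − (-19 + (-16) + (-17)) gives (2,4) = -22.
Row 3: -15 + (-20) + (-21) + ? = -74, so (3,4) = -18.
From column 2, -74 − (-16 + (-20) + (-13)) gives (1,2) = -25.
Column 3 must total -74; the given cells sum to -50, so (1,3) = -24.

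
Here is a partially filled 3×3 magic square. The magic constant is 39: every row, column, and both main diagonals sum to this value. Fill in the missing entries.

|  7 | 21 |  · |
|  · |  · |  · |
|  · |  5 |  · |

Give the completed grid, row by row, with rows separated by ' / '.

7 21 11 / 17 13 9 / 15 5 19

Row 1 must total 39; the given cells sum to 28, so (1,3) = 11.
Using column 2: 21 + 5 + ? → (2,2) = 39 − 26 = 13.
Using main diagonal: 7 + 13 + ? → (3,3) = 39 − 20 = 19.
Anti-diagonal must total 39; the given cells sum to 24, so (3,1) = 15.
From column 1, 39 − (7 + 15) gives (2,1) = 17.
Using column 3: 11 + 19 + ? → (2,3) = 39 − 30 = 9.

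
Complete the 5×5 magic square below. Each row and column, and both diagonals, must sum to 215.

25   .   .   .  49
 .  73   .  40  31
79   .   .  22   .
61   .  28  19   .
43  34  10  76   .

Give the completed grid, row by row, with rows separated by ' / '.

Using row 5: 43 + 34 + 10 + 76 + ? → (5,5) = 215 − 163 = 52.
The remaining cell in column 1 is (2,1) = 215 − 208 = 7.
From column 4, 215 − (40 + 22 + 19 + 76) gives (1,4) = 58.
Main diagonal: 25 + 73 + 19 + 52 + ? = 215, so (3,3) = 46.
Anti-diagonal needs 215; the known cells sum to 178, so (4,2) = 37.
Using row 2: 7 + 73 + 40 + 31 + ? → (2,3) = 215 − 151 = 64.
From row 4, 215 − (61 + 37 + 28 + 19) gives (4,5) = 70.
From column 3, 215 − (64 + 46 + 28 + 10) gives (1,3) = 67.
Using column 5: 49 + 31 + 70 + 52 + ? → (3,5) = 215 − 202 = 13.
From row 1, 215 − (25 + 67 + 58 + 49) gives (1,2) = 16.
From row 3, 215 − (79 + 46 + 22 + 13) gives (3,2) = 55.

25 16 67 58 49 / 7 73 64 40 31 / 79 55 46 22 13 / 61 37 28 19 70 / 43 34 10 76 52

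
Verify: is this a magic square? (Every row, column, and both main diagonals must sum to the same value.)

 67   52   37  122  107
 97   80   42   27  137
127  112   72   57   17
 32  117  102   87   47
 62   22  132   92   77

Row 1: 67 + 52 + 37 + 122 + 107 = 385.
Row 2: 97 + 80 + 42 + 27 + 137 = 383.
Row 3: 127 + 112 + 72 + 57 + 17 = 385.
Row 4: 32 + 117 + 102 + 87 + 47 = 385.
Row 5: 62 + 22 + 132 + 92 + 77 = 385.
Column 1: 67 + 97 + 127 + 32 + 62 = 385.
Column 2: 52 + 80 + 112 + 117 + 22 = 383.
Column 3: 37 + 42 + 72 + 102 + 132 = 385.
Column 4: 122 + 27 + 57 + 87 + 92 = 385.
Column 5: 107 + 137 + 17 + 47 + 77 = 385.
Main diagonal: 67 + 80 + 72 + 87 + 77 = 383.
Anti-diagonal: 107 + 27 + 72 + 117 + 62 = 385.

No — column 2 sums to 383 but column 4 sums to 385.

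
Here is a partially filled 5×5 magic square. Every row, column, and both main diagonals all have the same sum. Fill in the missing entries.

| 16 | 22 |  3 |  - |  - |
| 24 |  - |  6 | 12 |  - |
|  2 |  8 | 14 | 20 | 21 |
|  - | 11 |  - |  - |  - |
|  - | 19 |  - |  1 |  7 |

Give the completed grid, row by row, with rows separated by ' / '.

Row 3 is already complete: 2 + 8 + 14 + 20 + 21 = 65, so that is the magic constant.
Column 2 must total 65; the given cells sum to 60, so (2,2) = 5.
The remaining cell in main diagonal is (4,4) = 65 − 42 = 23.
Row 2 needs 65; the known cells sum to 47, so (2,5) = 18.
Column 4 must total 65; the given cells sum to 56, so (1,4) = 9.
The remaining cell in row 1 is (1,5) = 65 − 50 = 15.
From column 5, 65 − (15 + 18 + 21 + 7) gives (4,5) = 4.
From anti-diagonal, 65 − (15 + 12 + 14 + 11) gives (5,1) = 13.
From row 5, 65 − (13 + 19 + 1 + 7) gives (5,3) = 25.
Column 1 needs 65; the known cells sum to 55, so (4,1) = 10.
Column 3 needs 65; the known cells sum to 48, so (4,3) = 17.

16 22 3 9 15 / 24 5 6 12 18 / 2 8 14 20 21 / 10 11 17 23 4 / 13 19 25 1 7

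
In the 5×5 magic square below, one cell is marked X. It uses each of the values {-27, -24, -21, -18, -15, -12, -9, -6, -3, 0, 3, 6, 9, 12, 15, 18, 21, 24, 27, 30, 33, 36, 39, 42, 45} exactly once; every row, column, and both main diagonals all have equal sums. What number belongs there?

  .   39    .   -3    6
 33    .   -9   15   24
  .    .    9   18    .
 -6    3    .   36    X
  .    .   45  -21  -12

-15

The 25 entries sum to 225, so each line sums to 225/5 = 45.
From row 2, 45 − (33 + (-9) + 15 + 24) gives (2,2) = -18.
Using main diagonal: -18 + 9 + 36 + (-12) + ? → (1,1) = 45 − 15 = 30.
From anti-diagonal, 45 − (6 + 15 + 9 + 3) gives (5,1) = 12.
Row 1 needs 45; the known cells sum to 72, so (1,3) = -27.
From row 5, 45 − (12 + 45 + (-21) + (-12)) gives (5,2) = 21.
The remaining cell in column 1 is (3,1) = 45 − 69 = -24.
Column 2 needs 45; the known cells sum to 45, so (3,2) = 0.
The remaining cell in column 3 is (4,3) = 45 − 18 = 27.
From row 3, 45 − (-24 + 0 + 9 + 18) gives (3,5) = 42.
Row 4: -6 + 3 + 27 + 36 + ? = 45, so (4,5) = -15.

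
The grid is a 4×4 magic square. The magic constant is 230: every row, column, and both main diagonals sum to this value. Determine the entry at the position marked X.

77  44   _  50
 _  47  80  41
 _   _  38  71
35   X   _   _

74

Using row 1: 77 + 44 + 50 + ? → (1,3) = 230 − 171 = 59.
The remaining cell in row 2 is (2,1) = 230 − 168 = 62.
Using column 1: 77 + 62 + 35 + ? → (3,1) = 230 − 174 = 56.
Column 3: 59 + 80 + 38 + ? = 230, so (4,3) = 53.
Using column 4: 50 + 41 + 71 + ? → (4,4) = 230 − 162 = 68.
Using anti-diagonal: 50 + 80 + 35 + ? → (3,2) = 230 − 165 = 65.
Using row 4: 35 + 53 + 68 + ? → (4,2) = 230 − 156 = 74.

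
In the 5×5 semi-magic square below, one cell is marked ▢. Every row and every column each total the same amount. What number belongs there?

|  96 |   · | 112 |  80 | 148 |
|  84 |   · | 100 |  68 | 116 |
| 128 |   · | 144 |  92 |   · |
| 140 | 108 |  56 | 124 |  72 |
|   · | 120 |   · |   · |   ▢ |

104

Row 4 is complete and sums to 500; that is the magic constant.
Row 1 must total 500; the given cells sum to 436, so (1,2) = 64.
Row 2: 84 + 100 + 68 + 116 + ? = 500, so (2,2) = 132.
Column 1 must total 500; the given cells sum to 448, so (5,1) = 52.
Column 2 must total 500; the given cells sum to 424, so (3,2) = 76.
Column 3 must total 500; the given cells sum to 412, so (5,3) = 88.
Column 4: 80 + 68 + 92 + 124 + ? = 500, so (5,4) = 136.
Row 3: 128 + 76 + 144 + 92 + ? = 500, so (3,5) = 60.
The remaining cell in row 5 is (5,5) = 500 − 396 = 104.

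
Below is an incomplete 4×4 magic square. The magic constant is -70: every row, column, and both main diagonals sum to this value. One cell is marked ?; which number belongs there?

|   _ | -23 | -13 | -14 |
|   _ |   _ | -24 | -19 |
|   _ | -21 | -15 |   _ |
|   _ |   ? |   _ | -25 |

Row 1: -23 + (-13) + (-14) + ? = -70, so (1,1) = -20.
Using column 3: -13 + (-24) + (-15) + ? → (4,3) = -70 − (-52) = -18.
Column 4 must total -70; the given cells sum to -58, so (3,4) = -12.
Main diagonal: -20 + (-15) + (-25) + ? = -70, so (2,2) = -10.
The remaining cell in anti-diagonal is (4,1) = -70 − (-59) = -11.
The remaining cell in row 2 is (2,1) = -70 − (-53) = -17.
Using row 3: -21 + (-15) + (-12) + ? → (3,1) = -70 − (-48) = -22.
Using row 4: -11 + (-18) + (-25) + ? → (4,2) = -70 − (-54) = -16.

-16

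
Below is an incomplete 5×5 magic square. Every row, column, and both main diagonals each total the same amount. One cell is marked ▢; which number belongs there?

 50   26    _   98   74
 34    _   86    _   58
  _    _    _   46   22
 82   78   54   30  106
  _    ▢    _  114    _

Row 4 is complete and sums to 350; that is the magic constant.
From row 1, 350 − (50 + 26 + 98 + 74) gives (1,3) = 102.
The remaining cell in column 4 is (2,4) = 350 − 288 = 62.
The remaining cell in column 5 is (5,5) = 350 − 260 = 90.
Row 2 must total 350; the given cells sum to 240, so (2,2) = 110.
Main diagonal must total 350; the given cells sum to 280, so (3,3) = 70.
Anti-diagonal needs 350; the known cells sum to 284, so (5,1) = 66.
Column 1 needs 350; the known cells sum to 232, so (3,1) = 118.
From column 3, 350 − (102 + 86 + 70 + 54) gives (5,3) = 38.
Using row 3: 118 + 70 + 46 + 22 + ? → (3,2) = 350 − 256 = 94.
Row 5 must total 350; the given cells sum to 308, so (5,2) = 42.

42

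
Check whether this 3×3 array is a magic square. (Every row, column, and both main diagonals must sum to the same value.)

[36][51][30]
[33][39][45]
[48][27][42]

Row 1: 36 + 51 + 30 = 117.
Row 2: 33 + 39 + 45 = 117.
Row 3: 48 + 27 + 42 = 117.
Column 1: 36 + 33 + 48 = 117.
Column 2: 51 + 39 + 27 = 117.
Column 3: 30 + 45 + 42 = 117.
Main diagonal: 36 + 39 + 42 = 117.
Anti-diagonal: 30 + 39 + 48 = 117.
All lines sum to 117.

Yes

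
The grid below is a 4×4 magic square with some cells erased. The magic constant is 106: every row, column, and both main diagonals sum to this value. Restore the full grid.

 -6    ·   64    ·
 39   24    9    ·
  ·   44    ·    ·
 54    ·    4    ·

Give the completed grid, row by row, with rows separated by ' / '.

Row 2: 39 + 24 + 9 + ? = 106, so (2,4) = 34.
Using column 1: -6 + 39 + 54 + ? → (3,1) = 106 − 87 = 19.
Using column 3: 64 + 9 + 4 + ? → (3,3) = 106 − 77 = 29.
Main diagonal needs 106; the known cells sum to 47, so (4,4) = 59.
Using anti-diagonal: 9 + 44 + 54 + ? → (1,4) = 106 − 107 = -1.
Using row 1: -6 + 64 + (-1) + ? → (1,2) = 106 − 57 = 49.
Row 3: 19 + 44 + 29 + ? = 106, so (3,4) = 14.
Using row 4: 54 + 4 + 59 + ? → (4,2) = 106 − 117 = -11.

-6 49 64 -1 / 39 24 9 34 / 19 44 29 14 / 54 -11 4 59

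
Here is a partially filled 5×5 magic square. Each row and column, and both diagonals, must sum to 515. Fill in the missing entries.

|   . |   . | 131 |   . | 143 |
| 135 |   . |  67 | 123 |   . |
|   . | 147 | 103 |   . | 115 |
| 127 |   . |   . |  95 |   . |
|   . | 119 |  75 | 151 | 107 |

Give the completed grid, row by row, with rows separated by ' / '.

99 55 131 87 143 / 135 111 67 123 79 / 91 147 103 59 115 / 127 83 139 95 71 / 63 119 75 151 107

The remaining cell in row 5 is (5,1) = 515 − 452 = 63.
Column 3: 131 + 67 + 103 + 75 + ? = 515, so (4,3) = 139.
Anti-diagonal: 143 + 123 + 103 + 63 + ? = 515, so (4,2) = 83.
The remaining cell in row 4 is (4,5) = 515 − 444 = 71.
Using column 5: 143 + 115 + 71 + 107 + ? → (2,5) = 515 − 436 = 79.
Using row 2: 135 + 67 + 123 + 79 + ? → (2,2) = 515 − 404 = 111.
Using column 2: 111 + 147 + 83 + 119 + ? → (1,2) = 515 − 460 = 55.
Main diagonal must total 515; the given cells sum to 416, so (1,1) = 99.
Row 1 needs 515; the known cells sum to 428, so (1,4) = 87.
Using column 1: 99 + 135 + 127 + 63 + ? → (3,1) = 515 − 424 = 91.
Column 4: 87 + 123 + 95 + 151 + ? = 515, so (3,4) = 59.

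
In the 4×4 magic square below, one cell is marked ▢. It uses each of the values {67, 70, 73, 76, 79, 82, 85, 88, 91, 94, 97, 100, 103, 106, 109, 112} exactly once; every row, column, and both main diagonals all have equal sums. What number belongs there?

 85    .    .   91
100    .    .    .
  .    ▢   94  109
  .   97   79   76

88

The 16 entries sum to 1432, so each line sums to 1432/4 = 358.
The remaining cell in row 4 is (4,1) = 358 − 252 = 106.
From column 1, 358 − (85 + 100 + 106) gives (3,1) = 67.
Column 4 needs 358; the known cells sum to 276, so (2,4) = 82.
Main diagonal must total 358; the given cells sum to 255, so (2,2) = 103.
Row 2 must total 358; the given cells sum to 285, so (2,3) = 73.
Row 3 must total 358; the given cells sum to 270, so (3,2) = 88.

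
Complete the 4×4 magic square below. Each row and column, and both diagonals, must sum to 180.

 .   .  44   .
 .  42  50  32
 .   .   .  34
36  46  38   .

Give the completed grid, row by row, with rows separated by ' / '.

30 52 44 54 / 56 42 50 32 / 58 40 48 34 / 36 46 38 60

Using row 2: 42 + 50 + 32 + ? → (2,1) = 180 − 124 = 56.
Row 4 must total 180; the given cells sum to 120, so (4,4) = 60.
Using column 3: 44 + 50 + 38 + ? → (3,3) = 180 − 132 = 48.
The remaining cell in column 4 is (1,4) = 180 − 126 = 54.
The remaining cell in main diagonal is (1,1) = 180 − 150 = 30.
Using anti-diagonal: 54 + 50 + 36 + ? → (3,2) = 180 − 140 = 40.
Using row 1: 30 + 44 + 54 + ? → (1,2) = 180 − 128 = 52.
Row 3 needs 180; the known cells sum to 122, so (3,1) = 58.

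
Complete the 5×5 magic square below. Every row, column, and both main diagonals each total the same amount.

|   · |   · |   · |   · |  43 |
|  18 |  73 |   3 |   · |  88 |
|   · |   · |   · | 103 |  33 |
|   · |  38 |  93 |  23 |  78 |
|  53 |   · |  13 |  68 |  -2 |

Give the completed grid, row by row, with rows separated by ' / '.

Column 5 is already complete: 43 + 88 + 33 + 78 + -2 = 240, so that is the magic constant.
From row 2, 240 − (18 + 73 + 3 + 88) gives (2,4) = 58.
Using row 4: 38 + 93 + 23 + 78 + ? → (4,1) = 240 − 232 = 8.
Row 5: 53 + 13 + 68 + (-2) + ? = 240, so (5,2) = 108.
Column 4 needs 240; the known cells sum to 252, so (1,4) = -12.
Anti-diagonal: 43 + 58 + 38 + 53 + ? = 240, so (3,3) = 48.
Using column 3: 3 + 48 + 93 + 13 + ? → (1,3) = 240 − 157 = 83.
The remaining cell in main diagonal is (1,1) = 240 − 142 = 98.
The remaining cell in row 1 is (1,2) = 240 − 212 = 28.
Column 1: 98 + 18 + 8 + 53 + ? = 240, so (3,1) = 63.
The remaining cell in column 2 is (3,2) = 240 − 247 = -7.

98 28 83 -12 43 / 18 73 3 58 88 / 63 -7 48 103 33 / 8 38 93 23 78 / 53 108 13 68 -2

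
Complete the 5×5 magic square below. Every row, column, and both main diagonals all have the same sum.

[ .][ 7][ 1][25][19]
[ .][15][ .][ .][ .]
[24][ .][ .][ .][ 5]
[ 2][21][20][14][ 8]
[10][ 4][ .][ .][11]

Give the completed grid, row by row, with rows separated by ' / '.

13 7 1 25 19 / 16 15 9 3 22 / 24 18 12 6 5 / 2 21 20 14 8 / 10 4 23 17 11

Row 4 is already complete: 2 + 21 + 20 + 14 + 8 = 65, so that is the magic constant.
Row 1 needs 65; the known cells sum to 52, so (1,1) = 13.
Column 1 must total 65; the given cells sum to 49, so (2,1) = 16.
Column 2 must total 65; the given cells sum to 47, so (3,2) = 18.
The remaining cell in column 5 is (2,5) = 65 − 43 = 22.
From main diagonal, 65 − (13 + 15 + 14 + 11) gives (3,3) = 12.
From anti-diagonal, 65 − (19 + 12 + 21 + 10) gives (2,4) = 3.
Using row 2: 16 + 15 + 3 + 22 + ? → (2,3) = 65 − 56 = 9.
Row 3: 24 + 18 + 12 + 5 + ? = 65, so (3,4) = 6.
From column 3, 65 − (1 + 9 + 12 + 20) gives (5,3) = 23.
From column 4, 65 − (25 + 3 + 6 + 14) gives (5,4) = 17.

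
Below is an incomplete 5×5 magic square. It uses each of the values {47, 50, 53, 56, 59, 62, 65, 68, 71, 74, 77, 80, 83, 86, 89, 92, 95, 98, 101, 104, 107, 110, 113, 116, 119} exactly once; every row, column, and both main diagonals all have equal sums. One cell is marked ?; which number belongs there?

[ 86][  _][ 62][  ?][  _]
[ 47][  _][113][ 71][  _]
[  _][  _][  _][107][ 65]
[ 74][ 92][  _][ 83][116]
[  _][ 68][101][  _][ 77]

95

The 25 entries sum to 2075, so each line sums to 2075/5 = 415.
Row 4: 74 + 92 + 83 + 116 + ? = 415, so (4,3) = 50.
Using column 3: 62 + 113 + 50 + 101 + ? → (3,3) = 415 − 326 = 89.
From main diagonal, 415 − (86 + 89 + 83 + 77) gives (2,2) = 80.
Row 2: 47 + 80 + 113 + 71 + ? = 415, so (2,5) = 104.
Using column 5: 104 + 65 + 116 + 77 + ? → (1,5) = 415 − 362 = 53.
Anti-diagonal must total 415; the given cells sum to 305, so (5,1) = 110.
Row 5: 110 + 68 + 101 + 77 + ? = 415, so (5,4) = 59.
The remaining cell in column 1 is (3,1) = 415 − 317 = 98.
The remaining cell in column 4 is (1,4) = 415 − 320 = 95.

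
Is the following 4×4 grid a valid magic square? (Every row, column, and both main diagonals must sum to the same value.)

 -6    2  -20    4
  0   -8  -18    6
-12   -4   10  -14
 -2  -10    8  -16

Row 1: -6 + 2 + (-20) + 4 = -20.
Row 2: 0 + (-8) + (-18) + 6 = -20.
Row 3: -12 + (-4) + 10 + (-14) = -20.
Row 4: -2 + (-10) + 8 + (-16) = -20.
Column 1: -6 + 0 + (-12) + (-2) = -20.
Column 2: 2 + (-8) + (-4) + (-10) = -20.
Column 3: -20 + (-18) + 10 + 8 = -20.
Column 4: 4 + 6 + (-14) + (-16) = -20.
Main diagonal: -6 + (-8) + 10 + (-16) = -20.
Anti-diagonal: 4 + (-18) + (-4) + (-2) = -20.
All lines sum to -20.

Yes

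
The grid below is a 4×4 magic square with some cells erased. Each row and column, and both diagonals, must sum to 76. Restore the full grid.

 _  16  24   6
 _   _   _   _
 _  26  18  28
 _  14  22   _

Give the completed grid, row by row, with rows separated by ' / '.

Row 1: 16 + 24 + 6 + ? = 76, so (1,1) = 30.
The remaining cell in row 3 is (3,1) = 76 − 72 = 4.
From column 2, 76 − (16 + 26 + 14) gives (2,2) = 20.
Column 3 needs 76; the known cells sum to 64, so (2,3) = 12.
Main diagonal: 30 + 20 + 18 + ? = 76, so (4,4) = 8.
Anti-diagonal needs 76; the known cells sum to 44, so (4,1) = 32.
Column 1: 30 + 4 + 32 + ? = 76, so (2,1) = 10.
Column 4 needs 76; the known cells sum to 42, so (2,4) = 34.

30 16 24 6 / 10 20 12 34 / 4 26 18 28 / 32 14 22 8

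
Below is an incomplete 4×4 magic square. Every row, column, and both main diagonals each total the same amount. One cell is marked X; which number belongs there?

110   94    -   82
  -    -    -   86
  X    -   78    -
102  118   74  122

Row 4 is complete and sums to 416; that is the magic constant.
The remaining cell in row 1 is (1,3) = 416 − 286 = 130.
Column 3: 130 + 78 + 74 + ? = 416, so (2,3) = 134.
From column 4, 416 − (82 + 86 + 122) gives (3,4) = 126.
Main diagonal needs 416; the known cells sum to 310, so (2,2) = 106.
Using anti-diagonal: 82 + 134 + 102 + ? → (3,2) = 416 − 318 = 98.
From row 2, 416 − (106 + 134 + 86) gives (2,1) = 90.
Using row 3: 98 + 78 + 126 + ? → (3,1) = 416 − 302 = 114.

114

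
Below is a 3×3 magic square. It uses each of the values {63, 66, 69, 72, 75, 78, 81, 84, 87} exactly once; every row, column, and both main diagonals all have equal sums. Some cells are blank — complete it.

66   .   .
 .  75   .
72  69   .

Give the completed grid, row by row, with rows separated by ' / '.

The 9 entries sum to 675, so each line sums to 675/3 = 225.
From row 3, 225 − (72 + 69) gives (3,3) = 84.
Column 1: 66 + 72 + ? = 225, so (2,1) = 87.
Column 2: 75 + 69 + ? = 225, so (1,2) = 81.
Anti-diagonal needs 225; the known cells sum to 147, so (1,3) = 78.
Row 2: 87 + 75 + ? = 225, so (2,3) = 63.

66 81 78 / 87 75 63 / 72 69 84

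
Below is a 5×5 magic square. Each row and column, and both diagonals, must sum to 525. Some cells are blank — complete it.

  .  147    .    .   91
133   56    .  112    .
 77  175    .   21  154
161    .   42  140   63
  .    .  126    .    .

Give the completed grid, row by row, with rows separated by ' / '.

Row 3 needs 525; the known cells sum to 427, so (3,3) = 98.
Using row 4: 161 + 42 + 140 + 63 + ? → (4,2) = 525 − 406 = 119.
Column 2: 147 + 56 + 175 + 119 + ? = 525, so (5,2) = 28.
From anti-diagonal, 525 − (91 + 112 + 98 + 119) gives (5,1) = 105.
Column 1 needs 525; the known cells sum to 476, so (1,1) = 49.
Main diagonal needs 525; the known cells sum to 343, so (5,5) = 182.
Using row 5: 105 + 28 + 126 + 182 + ? → (5,4) = 525 − 441 = 84.
Column 4 needs 525; the known cells sum to 357, so (1,4) = 168.
The remaining cell in column 5 is (2,5) = 525 − 490 = 35.
Using row 1: 49 + 147 + 168 + 91 + ? → (1,3) = 525 − 455 = 70.
The remaining cell in row 2 is (2,3) = 525 − 336 = 189.

49 147 70 168 91 / 133 56 189 112 35 / 77 175 98 21 154 / 161 119 42 140 63 / 105 28 126 84 182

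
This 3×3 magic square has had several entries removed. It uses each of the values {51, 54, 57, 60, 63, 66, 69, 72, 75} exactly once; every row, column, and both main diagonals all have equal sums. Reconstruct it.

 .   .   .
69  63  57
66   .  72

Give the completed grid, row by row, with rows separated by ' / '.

The 9 entries sum to 567, so each line sums to 567/3 = 189.
From row 3, 189 − (66 + 72) gives (3,2) = 51.
Column 1 needs 189; the known cells sum to 135, so (1,1) = 54.
The remaining cell in column 2 is (1,2) = 189 − 114 = 75.
Column 3 needs 189; the known cells sum to 129, so (1,3) = 60.

54 75 60 / 69 63 57 / 66 51 72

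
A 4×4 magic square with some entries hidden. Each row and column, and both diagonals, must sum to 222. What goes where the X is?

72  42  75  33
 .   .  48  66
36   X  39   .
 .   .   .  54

78

Using column 3: 75 + 48 + 39 + ? → (4,3) = 222 − 162 = 60.
Column 4 needs 222; the known cells sum to 153, so (3,4) = 69.
From main diagonal, 222 − (72 + 39 + 54) gives (2,2) = 57.
From row 2, 222 − (57 + 48 + 66) gives (2,1) = 51.
Row 3 needs 222; the known cells sum to 144, so (3,2) = 78.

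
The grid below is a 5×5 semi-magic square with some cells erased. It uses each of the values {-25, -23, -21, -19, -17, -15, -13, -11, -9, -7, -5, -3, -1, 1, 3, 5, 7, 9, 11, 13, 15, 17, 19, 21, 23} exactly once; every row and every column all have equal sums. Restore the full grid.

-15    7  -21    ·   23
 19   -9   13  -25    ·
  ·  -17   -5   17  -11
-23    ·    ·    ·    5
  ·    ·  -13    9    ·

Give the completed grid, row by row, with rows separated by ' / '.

-15 7 -21 1 23 / 19 -9 13 -25 -3 / 11 -17 -5 17 -11 / -23 -1 21 -7 5 / 3 15 -13 9 -19

The 25 entries sum to -25, so each line sums to -25/5 = -5.
Row 1 needs -5; the known cells sum to -6, so (1,4) = 1.
From row 2, -5 − (19 + (-9) + 13 + (-25)) gives (2,5) = -3.
The remaining cell in row 3 is (3,1) = -5 − (-16) = 11.
Column 1 needs -5; the known cells sum to -8, so (5,1) = 3.
From column 3, -5 − (-21 + 13 + (-5) + (-13)) gives (4,3) = 21.
Using column 4: 1 + (-25) + 17 + 9 + ? → (4,4) = -5 − 2 = -7.
Column 5 must total -5; the given cells sum to 14, so (5,5) = -19.
Using row 4: -23 + 21 + (-7) + 5 + ? → (4,2) = -5 − (-4) = -1.
Using row 5: 3 + (-13) + 9 + (-19) + ? → (5,2) = -5 − (-20) = 15.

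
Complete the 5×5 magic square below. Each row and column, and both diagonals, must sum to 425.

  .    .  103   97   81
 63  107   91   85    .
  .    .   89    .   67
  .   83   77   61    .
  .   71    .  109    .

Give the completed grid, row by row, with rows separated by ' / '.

75 69 103 97 81 / 63 107 91 85 79 / 101 95 89 73 67 / 99 83 77 61 105 / 87 71 65 109 93

From row 2, 425 − (63 + 107 + 91 + 85) gives (2,5) = 79.
Using column 3: 103 + 91 + 89 + 77 + ? → (5,3) = 425 − 360 = 65.
Column 4 must total 425; the given cells sum to 352, so (3,4) = 73.
The remaining cell in anti-diagonal is (5,1) = 425 − 338 = 87.
Row 5: 87 + 71 + 65 + 109 + ? = 425, so (5,5) = 93.
Column 5: 81 + 79 + 67 + 93 + ? = 425, so (4,5) = 105.
Main diagonal: 107 + 89 + 61 + 93 + ? = 425, so (1,1) = 75.
Row 1 needs 425; the known cells sum to 356, so (1,2) = 69.
Using row 4: 83 + 77 + 61 + 105 + ? → (4,1) = 425 − 326 = 99.
Column 1 needs 425; the known cells sum to 324, so (3,1) = 101.
The remaining cell in column 2 is (3,2) = 425 − 330 = 95.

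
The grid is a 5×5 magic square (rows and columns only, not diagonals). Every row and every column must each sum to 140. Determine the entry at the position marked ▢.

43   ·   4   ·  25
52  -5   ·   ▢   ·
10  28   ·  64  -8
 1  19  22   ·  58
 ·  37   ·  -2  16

Row 3: 10 + 28 + 64 + (-8) + ? = 140, so (3,3) = 46.
Row 4 must total 140; the given cells sum to 100, so (4,4) = 40.
From column 1, 140 − (43 + 52 + 10 + 1) gives (5,1) = 34.
From column 2, 140 − (-5 + 28 + 19 + 37) gives (1,2) = 61.
Column 5: 25 + (-8) + 58 + 16 + ? = 140, so (2,5) = 49.
The remaining cell in row 1 is (1,4) = 140 − 133 = 7.
Using row 5: 34 + 37 + (-2) + 16 + ? → (5,3) = 140 − 85 = 55.
Using column 3: 4 + 46 + 22 + 55 + ? → (2,3) = 140 − 127 = 13.
From column 4, 140 − (7 + 64 + 40 + (-2)) gives (2,4) = 31.

31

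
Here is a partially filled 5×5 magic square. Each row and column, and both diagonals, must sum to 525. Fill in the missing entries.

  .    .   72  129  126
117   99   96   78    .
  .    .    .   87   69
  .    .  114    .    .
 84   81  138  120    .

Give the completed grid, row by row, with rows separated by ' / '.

108 90 72 129 126 / 117 99 96 78 135 / 141 123 105 87 69 / 75 132 114 111 93 / 84 81 138 120 102

Row 2 needs 525; the known cells sum to 390, so (2,5) = 135.
Row 5 must total 525; the given cells sum to 423, so (5,5) = 102.
Column 3 needs 525; the known cells sum to 420, so (3,3) = 105.
Using column 4: 129 + 78 + 87 + 120 + ? → (4,4) = 525 − 414 = 111.
Column 5 needs 525; the known cells sum to 432, so (4,5) = 93.
From main diagonal, 525 − (99 + 105 + 111 + 102) gives (1,1) = 108.
The remaining cell in anti-diagonal is (4,2) = 525 − 393 = 132.
Row 1 needs 525; the known cells sum to 435, so (1,2) = 90.
Row 4: 132 + 114 + 111 + 93 + ? = 525, so (4,1) = 75.
Column 1: 108 + 117 + 75 + 84 + ? = 525, so (3,1) = 141.
Column 2 needs 525; the known cells sum to 402, so (3,2) = 123.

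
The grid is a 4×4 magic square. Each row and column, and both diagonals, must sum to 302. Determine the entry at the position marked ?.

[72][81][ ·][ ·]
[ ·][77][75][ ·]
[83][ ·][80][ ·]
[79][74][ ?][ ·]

76

Column 1 must total 302; the given cells sum to 234, so (2,1) = 68.
From column 2, 302 − (81 + 77 + 74) gives (3,2) = 70.
Main diagonal must total 302; the given cells sum to 229, so (4,4) = 73.
The remaining cell in anti-diagonal is (1,4) = 302 − 224 = 78.
Row 1 must total 302; the given cells sum to 231, so (1,3) = 71.
From row 2, 302 − (68 + 77 + 75) gives (2,4) = 82.
Row 3 needs 302; the known cells sum to 233, so (3,4) = 69.
Using row 4: 79 + 74 + 73 + ? → (4,3) = 302 − 226 = 76.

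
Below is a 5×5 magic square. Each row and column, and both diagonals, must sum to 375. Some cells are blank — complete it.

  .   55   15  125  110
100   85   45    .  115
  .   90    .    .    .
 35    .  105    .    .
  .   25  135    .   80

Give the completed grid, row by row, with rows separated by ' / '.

Row 1 needs 375; the known cells sum to 305, so (1,1) = 70.
Row 2: 100 + 85 + 45 + 115 + ? = 375, so (2,4) = 30.
From column 2, 375 − (55 + 85 + 90 + 25) gives (4,2) = 120.
Column 3 must total 375; the given cells sum to 300, so (3,3) = 75.
Using main diagonal: 70 + 85 + 75 + 80 + ? → (4,4) = 375 − 310 = 65.
Anti-diagonal: 110 + 30 + 75 + 120 + ? = 375, so (5,1) = 40.
Row 4 must total 375; the given cells sum to 325, so (4,5) = 50.
Row 5 must total 375; the given cells sum to 280, so (5,4) = 95.
Column 1 must total 375; the given cells sum to 245, so (3,1) = 130.
Using column 4: 125 + 30 + 65 + 95 + ? → (3,4) = 375 − 315 = 60.
Using column 5: 110 + 115 + 50 + 80 + ? → (3,5) = 375 − 355 = 20.

70 55 15 125 110 / 100 85 45 30 115 / 130 90 75 60 20 / 35 120 105 65 50 / 40 25 135 95 80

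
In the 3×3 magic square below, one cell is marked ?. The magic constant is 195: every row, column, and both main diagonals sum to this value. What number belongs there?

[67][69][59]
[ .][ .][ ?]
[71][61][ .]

Using row 3: 71 + 61 + ? → (3,3) = 195 − 132 = 63.
From column 1, 195 − (67 + 71) gives (2,1) = 57.
The remaining cell in column 2 is (2,2) = 195 − 130 = 65.
Using column 3: 59 + 63 + ? → (2,3) = 195 − 122 = 73.

73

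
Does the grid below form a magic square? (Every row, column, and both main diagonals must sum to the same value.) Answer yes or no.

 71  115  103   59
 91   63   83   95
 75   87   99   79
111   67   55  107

No — row 4 sums to 340 but row 2 sums to 332.

Row 1: 71 + 115 + 103 + 59 = 348.
Row 2: 91 + 63 + 83 + 95 = 332.
Row 3: 75 + 87 + 99 + 79 = 340.
Row 4: 111 + 67 + 55 + 107 = 340.
Column 1: 71 + 91 + 75 + 111 = 348.
Column 2: 115 + 63 + 87 + 67 = 332.
Column 3: 103 + 83 + 99 + 55 = 340.
Column 4: 59 + 95 + 79 + 107 = 340.
Main diagonal: 71 + 63 + 99 + 107 = 340.
Anti-diagonal: 59 + 83 + 87 + 111 = 340.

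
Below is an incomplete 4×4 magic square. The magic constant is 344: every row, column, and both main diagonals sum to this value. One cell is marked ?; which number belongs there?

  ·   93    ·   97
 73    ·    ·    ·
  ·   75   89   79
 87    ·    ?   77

Row 3 must total 344; the given cells sum to 243, so (3,1) = 101.
Column 1: 73 + 101 + 87 + ? = 344, so (1,1) = 83.
Using column 4: 97 + 79 + 77 + ? → (2,4) = 344 − 253 = 91.
Main diagonal must total 344; the given cells sum to 249, so (2,2) = 95.
From anti-diagonal, 344 − (97 + 75 + 87) gives (2,3) = 85.
From row 1, 344 − (83 + 93 + 97) gives (1,3) = 71.
Column 2: 93 + 95 + 75 + ? = 344, so (4,2) = 81.
From column 3, 344 − (71 + 85 + 89) gives (4,3) = 99.

99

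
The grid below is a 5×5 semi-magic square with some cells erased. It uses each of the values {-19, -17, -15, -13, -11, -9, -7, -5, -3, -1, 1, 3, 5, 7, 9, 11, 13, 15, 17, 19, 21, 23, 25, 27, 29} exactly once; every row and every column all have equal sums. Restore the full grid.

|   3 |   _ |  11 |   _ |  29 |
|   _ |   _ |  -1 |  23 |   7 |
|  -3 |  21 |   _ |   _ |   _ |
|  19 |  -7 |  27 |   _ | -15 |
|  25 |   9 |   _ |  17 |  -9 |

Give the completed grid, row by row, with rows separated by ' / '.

The 25 entries sum to 125, so each line sums to 125/5 = 25.
The remaining cell in row 4 is (4,4) = 25 − 24 = 1.
Row 5: 25 + 9 + 17 + (-9) + ? = 25, so (5,3) = -17.
Using column 1: 3 + (-3) + 19 + 25 + ? → (2,1) = 25 − 44 = -19.
Column 3: 11 + (-1) + 27 + (-17) + ? = 25, so (3,3) = 5.
Column 5: 29 + 7 + (-15) + (-9) + ? = 25, so (3,5) = 13.
Row 2 must total 25; the given cells sum to 10, so (2,2) = 15.
Row 3: -3 + 21 + 5 + 13 + ? = 25, so (3,4) = -11.
The remaining cell in column 2 is (1,2) = 25 − 38 = -13.
The remaining cell in column 4 is (1,4) = 25 − 30 = -5.

3 -13 11 -5 29 / -19 15 -1 23 7 / -3 21 5 -11 13 / 19 -7 27 1 -15 / 25 9 -17 17 -9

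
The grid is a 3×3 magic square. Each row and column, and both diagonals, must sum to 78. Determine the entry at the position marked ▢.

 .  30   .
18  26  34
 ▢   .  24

The remaining cell in column 2 is (3,2) = 78 − 56 = 22.
The remaining cell in column 3 is (1,3) = 78 − 58 = 20.
Main diagonal needs 78; the known cells sum to 50, so (1,1) = 28.
Using anti-diagonal: 20 + 26 + ? → (3,1) = 78 − 46 = 32.

32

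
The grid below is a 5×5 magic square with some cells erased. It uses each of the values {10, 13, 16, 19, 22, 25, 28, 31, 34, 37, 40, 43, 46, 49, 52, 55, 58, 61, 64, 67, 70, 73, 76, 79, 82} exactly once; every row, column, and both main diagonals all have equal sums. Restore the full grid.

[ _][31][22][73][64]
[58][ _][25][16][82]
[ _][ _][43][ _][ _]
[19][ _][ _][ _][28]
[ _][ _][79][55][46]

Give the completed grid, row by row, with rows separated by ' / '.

40 31 22 73 64 / 58 49 25 16 82 / 76 67 43 34 10 / 19 70 61 52 28 / 37 13 79 55 46

The 25 entries sum to 1150, so each line sums to 1150/5 = 230.
The remaining cell in row 1 is (1,1) = 230 − 190 = 40.
The remaining cell in row 2 is (2,2) = 230 − 181 = 49.
From column 3, 230 − (22 + 25 + 43 + 79) gives (4,3) = 61.
Column 5: 64 + 82 + 28 + 46 + ? = 230, so (3,5) = 10.
From main diagonal, 230 − (40 + 49 + 43 + 46) gives (4,4) = 52.
Using row 4: 19 + 61 + 52 + 28 + ? → (4,2) = 230 − 160 = 70.
Column 4 must total 230; the given cells sum to 196, so (3,4) = 34.
Anti-diagonal must total 230; the given cells sum to 193, so (5,1) = 37.
Row 5 must total 230; the given cells sum to 217, so (5,2) = 13.
Column 1: 40 + 58 + 19 + 37 + ? = 230, so (3,1) = 76.
From column 2, 230 − (31 + 49 + 70 + 13) gives (3,2) = 67.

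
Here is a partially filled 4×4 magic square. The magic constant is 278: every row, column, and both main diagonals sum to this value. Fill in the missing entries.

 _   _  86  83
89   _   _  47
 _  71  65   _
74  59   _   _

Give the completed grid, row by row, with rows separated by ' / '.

53 56 86 83 / 89 92 50 47 / 62 71 65 80 / 74 59 77 68

Using anti-diagonal: 83 + 71 + 74 + ? → (2,3) = 278 − 228 = 50.
From row 2, 278 − (89 + 50 + 47) gives (2,2) = 92.
The remaining cell in column 2 is (1,2) = 278 − 222 = 56.
Column 3: 86 + 50 + 65 + ? = 278, so (4,3) = 77.
Using row 1: 56 + 86 + 83 + ? → (1,1) = 278 − 225 = 53.
Row 4 must total 278; the given cells sum to 210, so (4,4) = 68.
The remaining cell in column 1 is (3,1) = 278 − 216 = 62.
Column 4 needs 278; the known cells sum to 198, so (3,4) = 80.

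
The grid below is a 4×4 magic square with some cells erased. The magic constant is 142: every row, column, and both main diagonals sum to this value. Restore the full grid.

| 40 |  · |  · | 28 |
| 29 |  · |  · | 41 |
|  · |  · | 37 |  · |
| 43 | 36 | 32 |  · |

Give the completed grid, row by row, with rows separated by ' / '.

40 39 35 28 / 29 34 38 41 / 30 33 37 42 / 43 36 32 31

Using row 4: 43 + 36 + 32 + ? → (4,4) = 142 − 111 = 31.
Column 1 must total 142; the given cells sum to 112, so (3,1) = 30.
From column 4, 142 − (28 + 41 + 31) gives (3,4) = 42.
Main diagonal: 40 + 37 + 31 + ? = 142, so (2,2) = 34.
Using row 2: 29 + 34 + 41 + ? → (2,3) = 142 − 104 = 38.
The remaining cell in row 3 is (3,2) = 142 − 109 = 33.
Column 2 must total 142; the given cells sum to 103, so (1,2) = 39.
Column 3: 38 + 37 + 32 + ? = 142, so (1,3) = 35.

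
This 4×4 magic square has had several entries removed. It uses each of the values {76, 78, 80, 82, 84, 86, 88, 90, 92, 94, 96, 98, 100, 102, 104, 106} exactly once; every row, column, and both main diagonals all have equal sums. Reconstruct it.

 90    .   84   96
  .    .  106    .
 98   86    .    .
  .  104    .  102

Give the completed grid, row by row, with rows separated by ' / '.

90 94 84 96 / 100 80 106 78 / 98 86 92 88 / 76 104 82 102

The 16 entries sum to 1456, so each line sums to 1456/4 = 364.
Using row 1: 90 + 84 + 96 + ? → (1,2) = 364 − 270 = 94.
Column 2: 94 + 86 + 104 + ? = 364, so (2,2) = 80.
Using main diagonal: 90 + 80 + 102 + ? → (3,3) = 364 − 272 = 92.
Anti-diagonal must total 364; the given cells sum to 288, so (4,1) = 76.
Using row 3: 98 + 86 + 92 + ? → (3,4) = 364 − 276 = 88.
Row 4 needs 364; the known cells sum to 282, so (4,3) = 82.
Using column 1: 90 + 98 + 76 + ? → (2,1) = 364 − 264 = 100.
From column 4, 364 − (96 + 88 + 102) gives (2,4) = 78.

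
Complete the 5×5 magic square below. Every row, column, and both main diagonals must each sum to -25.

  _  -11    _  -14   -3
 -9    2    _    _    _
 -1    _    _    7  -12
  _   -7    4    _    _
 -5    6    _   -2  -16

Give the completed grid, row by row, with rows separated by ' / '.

Row 5 must total -25; the given cells sum to -17, so (5,3) = -8.
Column 2 needs -25; the known cells sum to -10, so (3,2) = -15.
From row 3, -25 − (-1 + (-15) + 7 + (-12)) gives (3,3) = -4.
Anti-diagonal needs -25; the known cells sum to -19, so (2,4) = -6.
Using column 4: -14 + (-6) + 7 + (-2) + ? → (4,4) = -25 − (-15) = -10.
Main diagonal: 2 + (-4) + (-10) + (-16) + ? = -25, so (1,1) = 3.
Row 1 needs -25; the known cells sum to -25, so (1,3) = 0.
Using column 1: 3 + (-9) + (-1) + (-5) + ? → (4,1) = -25 − (-12) = -13.
Column 3 must total -25; the given cells sum to -8, so (2,3) = -17.
Row 2: -9 + 2 + (-17) + (-6) + ? = -25, so (2,5) = 5.
The remaining cell in row 4 is (4,5) = -25 − (-26) = 1.

3 -11 0 -14 -3 / -9 2 -17 -6 5 / -1 -15 -4 7 -12 / -13 -7 4 -10 1 / -5 6 -8 -2 -16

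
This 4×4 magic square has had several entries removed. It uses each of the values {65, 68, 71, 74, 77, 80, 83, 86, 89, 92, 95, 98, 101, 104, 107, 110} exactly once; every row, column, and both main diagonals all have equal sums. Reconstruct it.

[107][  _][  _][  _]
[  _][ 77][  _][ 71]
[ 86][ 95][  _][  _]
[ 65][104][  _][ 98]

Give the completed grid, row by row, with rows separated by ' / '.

107 74 89 80 / 92 77 110 71 / 86 95 68 101 / 65 104 83 98

The 16 entries sum to 1400, so each line sums to 1400/4 = 350.
The remaining cell in row 4 is (4,3) = 350 − 267 = 83.
Column 1: 107 + 86 + 65 + ? = 350, so (2,1) = 92.
Column 2 must total 350; the given cells sum to 276, so (1,2) = 74.
The remaining cell in main diagonal is (3,3) = 350 − 282 = 68.
Using row 2: 92 + 77 + 71 + ? → (2,3) = 350 − 240 = 110.
From row 3, 350 − (86 + 95 + 68) gives (3,4) = 101.
Column 3: 110 + 68 + 83 + ? = 350, so (1,3) = 89.
From column 4, 350 − (71 + 101 + 98) gives (1,4) = 80.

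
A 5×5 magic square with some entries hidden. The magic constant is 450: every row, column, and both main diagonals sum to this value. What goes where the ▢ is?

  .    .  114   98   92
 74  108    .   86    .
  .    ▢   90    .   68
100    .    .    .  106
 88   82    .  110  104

Using row 5: 88 + 82 + 110 + 104 + ? → (5,3) = 450 − 384 = 66.
The remaining cell in column 5 is (2,5) = 450 − 370 = 80.
Anti-diagonal needs 450; the known cells sum to 356, so (4,2) = 94.
From row 2, 450 − (74 + 108 + 86 + 80) gives (2,3) = 102.
From column 3, 450 − (114 + 102 + 90 + 66) gives (4,3) = 78.
From row 4, 450 − (100 + 94 + 78 + 106) gives (4,4) = 72.
Column 4 needs 450; the known cells sum to 366, so (3,4) = 84.
Main diagonal needs 450; the known cells sum to 374, so (1,1) = 76.
The remaining cell in row 1 is (1,2) = 450 − 380 = 70.
Column 1 needs 450; the known cells sum to 338, so (3,1) = 112.
The remaining cell in column 2 is (3,2) = 450 − 354 = 96.

96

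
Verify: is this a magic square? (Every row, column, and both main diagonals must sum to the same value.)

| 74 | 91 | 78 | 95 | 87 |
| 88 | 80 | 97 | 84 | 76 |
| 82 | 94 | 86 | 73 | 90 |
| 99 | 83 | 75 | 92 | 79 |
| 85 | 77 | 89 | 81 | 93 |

Row 1: 74 + 91 + 78 + 95 + 87 = 425.
Row 2: 88 + 80 + 97 + 84 + 76 = 425.
Row 3: 82 + 94 + 86 + 73 + 90 = 425.
Row 4: 99 + 83 + 75 + 92 + 79 = 428.
Row 5: 85 + 77 + 89 + 81 + 93 = 425.
Column 1: 74 + 88 + 82 + 99 + 85 = 428.
Column 2: 91 + 80 + 94 + 83 + 77 = 425.
Column 3: 78 + 97 + 86 + 75 + 89 = 425.
Column 4: 95 + 84 + 73 + 92 + 81 = 425.
Column 5: 87 + 76 + 90 + 79 + 93 = 425.
Main diagonal: 74 + 80 + 86 + 92 + 93 = 425.
Anti-diagonal: 87 + 84 + 86 + 83 + 85 = 425.

No — column 1 sums to 428 but column 5 sums to 425.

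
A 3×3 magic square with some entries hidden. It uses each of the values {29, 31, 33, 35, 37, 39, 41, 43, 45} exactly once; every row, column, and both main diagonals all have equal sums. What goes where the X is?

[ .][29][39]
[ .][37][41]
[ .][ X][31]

45

The 9 entries sum to 333, so each line sums to 333/3 = 111.
Row 1: 29 + 39 + ? = 111, so (1,1) = 43.
Using row 2: 37 + 41 + ? → (2,1) = 111 − 78 = 33.
Using column 1: 43 + 33 + ? → (3,1) = 111 − 76 = 35.
The remaining cell in column 2 is (3,2) = 111 − 66 = 45.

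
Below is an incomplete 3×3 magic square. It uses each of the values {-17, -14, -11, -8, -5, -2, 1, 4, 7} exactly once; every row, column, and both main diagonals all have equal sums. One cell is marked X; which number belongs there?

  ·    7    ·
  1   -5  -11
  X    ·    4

The 9 entries sum to -45, so each line sums to -45/3 = -15.
Column 2 needs -15; the known cells sum to 2, so (3,2) = -17.
Using column 3: -11 + 4 + ? → (1,3) = -15 − (-7) = -8.
Using main diagonal: -5 + 4 + ? → (1,1) = -15 − (-1) = -14.
Anti-diagonal must total -15; the given cells sum to -13, so (3,1) = -2.

-2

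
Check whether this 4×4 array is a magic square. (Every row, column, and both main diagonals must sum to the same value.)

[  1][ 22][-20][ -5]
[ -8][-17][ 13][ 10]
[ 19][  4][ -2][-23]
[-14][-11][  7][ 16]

Row 1: 1 + 22 + (-20) + (-5) = -2.
Row 2: -8 + (-17) + 13 + 10 = -2.
Row 3: 19 + 4 + (-2) + (-23) = -2.
Row 4: -14 + (-11) + 7 + 16 = -2.
Column 1: 1 + (-8) + 19 + (-14) = -2.
Column 2: 22 + (-17) + 4 + (-11) = -2.
Column 3: -20 + 13 + (-2) + 7 = -2.
Column 4: -5 + 10 + (-23) + 16 = -2.
Main diagonal: 1 + (-17) + (-2) + 16 = -2.
Anti-diagonal: -5 + 13 + 4 + (-14) = -2.
All lines sum to -2.

Yes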